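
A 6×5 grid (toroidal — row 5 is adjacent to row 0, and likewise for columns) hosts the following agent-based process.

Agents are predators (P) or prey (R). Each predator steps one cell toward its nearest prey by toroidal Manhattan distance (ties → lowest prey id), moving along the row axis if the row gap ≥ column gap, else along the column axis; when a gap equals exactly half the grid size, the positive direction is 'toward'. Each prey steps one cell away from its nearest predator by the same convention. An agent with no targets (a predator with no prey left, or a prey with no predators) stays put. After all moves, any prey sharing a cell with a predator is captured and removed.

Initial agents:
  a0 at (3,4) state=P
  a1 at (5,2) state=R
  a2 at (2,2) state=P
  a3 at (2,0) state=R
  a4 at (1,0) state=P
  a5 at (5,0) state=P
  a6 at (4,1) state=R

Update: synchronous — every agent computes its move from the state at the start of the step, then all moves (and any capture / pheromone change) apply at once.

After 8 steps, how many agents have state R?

t=1: a0@(2,4):P a1@(5,3):R a2@(2,1):P a3@(3,0):R a4@(2,0):P a5@(5,1):P a6@(3,1):R
t=2: a0@(3,4):P a1@(5,4):R a2@(3,1):P a3@(4,0):R a4@(3,0):P a5@(5,2):P a6@(4,1):R
t=3: a0@(4,4):P a1@(0,4):R a2@(4,1):P a3@(5,0):R a4@(4,0):P a5@(5,3):P a6@(5,1):R
t=4: a0@(5,4):P a1@(1,4):R a2@(5,1):P a3@(0,0):R a4@(5,0):P a5@(0,3):P a6@(0,1):R
t=5: a0@(0,4):P a1@(2,4):R a2@(0,1):P a3@(1,0):R a4@(0,0):P a5@(1,3):P a6@(1,1):R
t=6: a0@(1,4):P a1@(3,4):R a2@(1,1):P a3@(2,0):R a4@(1,0):P a5@(2,3):P a6@(2,1):R
t=7: a0@(2,4):P a1@(4,4):R a2@(2,1):P a3@(3,0):R a4@(2,0):P a5@(3,3):P a6@(3,1):R
t=8: a0@(3,4):P a1@(5,4):R a2@(3,1):P a3@(4,0):R a4@(3,0):P a5@(4,3):P a6@(4,1):R

3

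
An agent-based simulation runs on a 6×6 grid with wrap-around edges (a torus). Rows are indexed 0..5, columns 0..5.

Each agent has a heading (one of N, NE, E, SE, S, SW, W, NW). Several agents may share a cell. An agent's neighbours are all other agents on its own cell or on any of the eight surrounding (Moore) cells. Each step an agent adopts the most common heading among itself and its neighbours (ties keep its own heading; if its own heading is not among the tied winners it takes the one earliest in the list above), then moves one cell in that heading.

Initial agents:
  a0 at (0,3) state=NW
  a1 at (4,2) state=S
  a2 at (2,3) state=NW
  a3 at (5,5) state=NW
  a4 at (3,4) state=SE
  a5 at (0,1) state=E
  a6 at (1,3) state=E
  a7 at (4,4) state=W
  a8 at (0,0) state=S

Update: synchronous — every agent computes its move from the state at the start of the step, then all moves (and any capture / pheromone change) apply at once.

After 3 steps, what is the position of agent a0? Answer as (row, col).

(3, 0)

t=1: a0@(5,2):NW a1@(5,2):S a2@(1,2):NW a3@(4,4):NW a4@(4,5):SE a5@(0,2):E a6@(0,2):NW a7@(4,3):W a8@(1,0):S
t=2: a0@(4,1):NW a1@(4,1):NW a2@(0,1):NW a3@(3,3):NW a4@(5,0):SE a5@(5,1):NW a6@(5,1):NW a7@(3,2):NW a8@(2,0):S
t=3: a0@(3,0):NW a1@(3,0):NW a2@(5,0):NW a3@(2,2):NW a4@(4,5):NW a5@(4,0):NW a6@(4,0):NW a7@(2,1):NW a8@(3,0):S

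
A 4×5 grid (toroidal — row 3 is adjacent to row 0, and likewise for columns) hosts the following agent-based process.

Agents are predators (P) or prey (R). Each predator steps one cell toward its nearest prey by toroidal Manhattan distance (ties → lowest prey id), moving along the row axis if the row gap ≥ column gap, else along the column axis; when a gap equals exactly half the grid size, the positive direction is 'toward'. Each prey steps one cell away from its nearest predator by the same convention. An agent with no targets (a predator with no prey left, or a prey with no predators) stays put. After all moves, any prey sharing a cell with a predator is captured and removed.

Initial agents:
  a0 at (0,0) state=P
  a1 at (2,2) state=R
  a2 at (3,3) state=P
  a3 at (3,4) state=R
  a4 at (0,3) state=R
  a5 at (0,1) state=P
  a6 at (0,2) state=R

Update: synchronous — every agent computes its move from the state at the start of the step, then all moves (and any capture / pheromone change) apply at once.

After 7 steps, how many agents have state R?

1

t=1: a0@(3,0):P a1@(1,2):R a2@(3,4):P a4@(1,3):R a5@(0,2):P a6@(0,3):R
t=2: a0@(3,4):P a1@(2,2):R a2@(0,4):P a4@(2,3):R a5@(1,2):P
t=3: a0@(2,4):P a1@(3,2):R a2@(1,4):P a4@(1,3):R a5@(2,2):P
t=4: a0@(1,4):P a1@(0,2):R a2@(1,3):P a4@(1,2):R a5@(3,2):P
t=5: a0@(1,3):P a2@(1,2):P a4@(1,1):R a5@(0,2):P
t=6: a0@(1,2):P a2@(1,1):P a4@(1,0):R a5@(1,2):P
t=7: a0@(1,1):P a2@(1,0):P a4@(1,4):R a5@(1,1):P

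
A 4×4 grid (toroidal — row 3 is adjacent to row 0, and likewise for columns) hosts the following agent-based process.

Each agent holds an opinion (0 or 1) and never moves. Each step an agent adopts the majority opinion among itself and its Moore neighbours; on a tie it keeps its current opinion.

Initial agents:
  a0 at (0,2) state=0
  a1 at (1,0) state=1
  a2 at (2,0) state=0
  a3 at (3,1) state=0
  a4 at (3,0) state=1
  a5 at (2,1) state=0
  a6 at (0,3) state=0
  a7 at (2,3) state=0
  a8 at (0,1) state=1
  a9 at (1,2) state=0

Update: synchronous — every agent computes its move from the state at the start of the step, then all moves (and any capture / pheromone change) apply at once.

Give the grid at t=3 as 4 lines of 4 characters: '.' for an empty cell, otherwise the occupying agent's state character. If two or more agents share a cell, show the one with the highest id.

t=1: a0@(0,2):0 a1@(1,0):0 a2@(2,0):0 a3@(3,1):0 a4@(3,0):0 a5@(2,1):0 a6@(0,3):0 a7@(2,3):0 a8@(0,1):1 a9@(1,2):0
t=2: a0@(0,2):0 a1@(1,0):0 a2@(2,0):0 a3@(3,1):0 a4@(3,0):0 a5@(2,1):0 a6@(0,3):0 a7@(2,3):0 a8@(0,1):0 a9@(1,2):0
t=3: (unchanged — steady state)

.000
0.0.
00.0
00..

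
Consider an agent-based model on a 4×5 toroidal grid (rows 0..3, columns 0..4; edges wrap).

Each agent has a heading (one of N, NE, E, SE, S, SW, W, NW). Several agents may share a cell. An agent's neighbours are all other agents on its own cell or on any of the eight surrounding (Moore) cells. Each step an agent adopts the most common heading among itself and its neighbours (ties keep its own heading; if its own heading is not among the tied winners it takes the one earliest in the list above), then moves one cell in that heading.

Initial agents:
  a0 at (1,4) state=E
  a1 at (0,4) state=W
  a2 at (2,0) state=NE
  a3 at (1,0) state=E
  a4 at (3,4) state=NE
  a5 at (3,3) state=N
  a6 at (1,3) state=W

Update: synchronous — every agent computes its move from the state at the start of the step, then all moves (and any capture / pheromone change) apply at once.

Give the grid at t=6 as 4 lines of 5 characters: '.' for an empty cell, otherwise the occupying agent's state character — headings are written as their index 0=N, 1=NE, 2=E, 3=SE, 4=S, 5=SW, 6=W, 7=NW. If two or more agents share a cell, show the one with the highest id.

11.6.
116..
.....
.....

t=1: a0@(1,0):E a1@(0,3):W a2@(1,1):NE a3@(1,1):E a4@(2,0):NE a5@(2,3):N a6@(1,2):W
t=2: a0@(1,1):E a1@(0,2):W a2@(0,2):NE a3@(1,2):E a4@(1,1):NE a5@(1,3):N a6@(1,1):W
t=3: a0@(1,2):E a1@(0,1):W a2@(3,3):NE a3@(1,3):E a4@(0,2):NE a5@(0,3):N a6@(1,0):W
t=4: a0@(1,3):E a1@(0,0):W a2@(2,4):NE a3@(1,4):E a4@(3,3):NE a5@(3,4):NE a6@(1,4):W
t=5: a0@(1,4):E a1@(0,4):W a2@(1,0):NE a3@(1,0):E a4@(2,4):NE a5@(2,0):NE a6@(1,3):W
t=6: a0@(0,0):NE a1@(0,3):W a2@(0,1):NE a3@(0,1):NE a4@(1,0):NE a5@(1,1):NE a6@(1,2):W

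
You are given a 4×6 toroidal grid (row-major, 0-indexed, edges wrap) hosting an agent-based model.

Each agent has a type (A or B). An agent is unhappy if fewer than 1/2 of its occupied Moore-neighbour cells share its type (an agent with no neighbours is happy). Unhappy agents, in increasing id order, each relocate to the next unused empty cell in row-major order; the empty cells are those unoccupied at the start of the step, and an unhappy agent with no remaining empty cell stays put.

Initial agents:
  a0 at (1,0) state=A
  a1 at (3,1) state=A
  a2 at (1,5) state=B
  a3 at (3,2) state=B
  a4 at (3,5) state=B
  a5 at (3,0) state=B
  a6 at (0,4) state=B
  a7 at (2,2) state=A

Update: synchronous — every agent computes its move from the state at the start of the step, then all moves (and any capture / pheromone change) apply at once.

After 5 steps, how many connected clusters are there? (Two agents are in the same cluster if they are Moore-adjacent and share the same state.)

2

t=1: a0@(0,0):A a1@(0,1):A a2@(1,5):B a3@(0,2):B a4@(3,5):B a5@(3,0):B a6@(0,4):B a7@(2,2):A
t=2: a0@(0,3):A a1@(0,5):A a2@(1,5):B a3@(1,0):B a4@(3,5):B a5@(1,1):B a6@(0,4):B a7@(2,2):A
t=3: a0@(0,0):A a1@(0,1):A a2@(1,5):B a3@(1,0):B a4@(3,5):B a5@(1,1):B a6@(0,4):B a7@(0,2):A
t=4: a0@(0,3):A a1@(0,1):A a2@(1,5):B a3@(1,0):B a4@(3,5):B a5@(0,5):B a6@(0,4):B a7@(0,2):A
t=5: (unchanged — steady state)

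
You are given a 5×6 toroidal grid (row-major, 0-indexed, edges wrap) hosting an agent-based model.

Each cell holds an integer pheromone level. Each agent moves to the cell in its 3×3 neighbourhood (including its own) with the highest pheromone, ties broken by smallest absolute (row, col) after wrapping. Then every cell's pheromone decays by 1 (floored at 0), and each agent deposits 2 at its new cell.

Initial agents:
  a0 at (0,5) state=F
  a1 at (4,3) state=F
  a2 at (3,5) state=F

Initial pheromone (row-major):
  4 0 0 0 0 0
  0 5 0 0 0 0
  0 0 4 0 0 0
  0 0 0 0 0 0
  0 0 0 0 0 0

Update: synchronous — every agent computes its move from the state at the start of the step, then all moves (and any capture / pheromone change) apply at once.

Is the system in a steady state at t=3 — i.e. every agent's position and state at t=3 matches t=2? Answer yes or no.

t=1: a0@(0,0) a1@(0,2) a2@(2,0) | pheromone: 5 0 2 0 0 0 / 0 4 0 0 0 0 / 2 0 3 0 0 0 / 0 0 0 0 0 0 / 0 0 0 0 0 0
t=2: a0@(0,0) a1@(1,1) a2@(1,1) | pheromone: 6 0 1 0 0 0 / 0 7 0 0 0 0 / 1 0 2 0 0 0 / 0 0 0 0 0 0 / 0 0 0 0 0 0
t=3: a0@(1,1) a1@(1,1) a2@(1,1) | pheromone: 5 0 0 0 0 0 / 0 12 0 0 0 0 / 0 0 1 0 0 0 / 0 0 0 0 0 0 / 0 0 0 0 0 0

no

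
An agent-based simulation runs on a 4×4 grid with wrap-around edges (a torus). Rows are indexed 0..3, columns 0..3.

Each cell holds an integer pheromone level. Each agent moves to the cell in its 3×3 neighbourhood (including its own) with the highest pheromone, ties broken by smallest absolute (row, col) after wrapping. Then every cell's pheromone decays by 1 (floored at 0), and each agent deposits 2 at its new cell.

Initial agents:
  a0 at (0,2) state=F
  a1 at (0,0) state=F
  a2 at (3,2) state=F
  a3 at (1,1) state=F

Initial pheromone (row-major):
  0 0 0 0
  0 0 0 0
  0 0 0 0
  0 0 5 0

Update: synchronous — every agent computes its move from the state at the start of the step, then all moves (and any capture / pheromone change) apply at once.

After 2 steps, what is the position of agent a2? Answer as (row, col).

(3, 2)

t=1: a0@(3,2) a1@(0,0) a2@(3,2) a3@(0,0) | pheromone: 4 0 0 0 / 0 0 0 0 / 0 0 0 0 / 0 0 8 0
t=2: a0@(3,2) a1@(0,0) a2@(3,2) a3@(0,0) | pheromone: 7 0 0 0 / 0 0 0 0 / 0 0 0 0 / 0 0 11 0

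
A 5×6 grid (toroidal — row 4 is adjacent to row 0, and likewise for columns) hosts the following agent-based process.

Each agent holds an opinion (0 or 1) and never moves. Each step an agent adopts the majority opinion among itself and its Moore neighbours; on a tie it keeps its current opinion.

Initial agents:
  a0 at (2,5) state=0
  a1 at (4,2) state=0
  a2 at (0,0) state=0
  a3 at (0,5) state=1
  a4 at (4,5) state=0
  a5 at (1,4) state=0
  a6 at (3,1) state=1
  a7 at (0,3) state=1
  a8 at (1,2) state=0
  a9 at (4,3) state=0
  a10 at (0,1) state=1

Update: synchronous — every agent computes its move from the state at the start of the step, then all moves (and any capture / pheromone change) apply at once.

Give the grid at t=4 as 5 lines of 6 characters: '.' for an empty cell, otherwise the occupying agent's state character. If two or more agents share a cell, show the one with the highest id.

t=1: a0@(2,5):0 a1@(4,2):1 a2@(0,0):0 a3@(0,5):0 a4@(4,5):0 a5@(1,4):0 a6@(3,1):1 a7@(0,3):0 a8@(1,2):1 a9@(4,3):0 a10@(0,1):0
t=2: a0@(2,5):0 a1@(4,2):0 a2@(0,0):0 a3@(0,5):0 a4@(4,5):0 a5@(1,4):0 a6@(3,1):1 a7@(0,3):0 a8@(1,2):0 a9@(4,3):0 a10@(0,1):0
t=3: (unchanged — steady state)

00.0.0
..0.0.
.....0
.1....
..00.0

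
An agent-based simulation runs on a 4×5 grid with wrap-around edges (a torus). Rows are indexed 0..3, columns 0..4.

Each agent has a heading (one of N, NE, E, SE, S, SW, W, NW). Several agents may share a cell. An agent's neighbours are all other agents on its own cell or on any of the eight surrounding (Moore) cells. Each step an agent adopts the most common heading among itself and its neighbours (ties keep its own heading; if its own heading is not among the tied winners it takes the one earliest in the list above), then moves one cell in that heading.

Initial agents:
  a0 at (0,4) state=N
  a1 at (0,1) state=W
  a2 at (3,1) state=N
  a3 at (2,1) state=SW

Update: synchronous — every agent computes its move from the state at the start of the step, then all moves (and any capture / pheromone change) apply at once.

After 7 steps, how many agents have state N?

t=1: a0@(3,4):N a1@(0,0):W a2@(2,1):N a3@(3,0):SW
t=2: a0@(2,4):N a1@(0,4):W a2@(1,1):N a3@(2,0):N
t=3: a0@(1,4):N a1@(0,3):W a2@(0,1):N a3@(1,0):N
t=4: a0@(0,4):N a1@(0,2):W a2@(3,1):N a3@(0,0):N
t=5: a0@(3,4):N a1@(0,1):W a2@(2,1):N a3@(3,0):N
t=6: a0@(2,4):N a1@(0,0):W a2@(1,1):N a3@(2,0):N
t=7: a0@(1,4):N a1@(0,4):W a2@(0,1):N a3@(1,0):N

3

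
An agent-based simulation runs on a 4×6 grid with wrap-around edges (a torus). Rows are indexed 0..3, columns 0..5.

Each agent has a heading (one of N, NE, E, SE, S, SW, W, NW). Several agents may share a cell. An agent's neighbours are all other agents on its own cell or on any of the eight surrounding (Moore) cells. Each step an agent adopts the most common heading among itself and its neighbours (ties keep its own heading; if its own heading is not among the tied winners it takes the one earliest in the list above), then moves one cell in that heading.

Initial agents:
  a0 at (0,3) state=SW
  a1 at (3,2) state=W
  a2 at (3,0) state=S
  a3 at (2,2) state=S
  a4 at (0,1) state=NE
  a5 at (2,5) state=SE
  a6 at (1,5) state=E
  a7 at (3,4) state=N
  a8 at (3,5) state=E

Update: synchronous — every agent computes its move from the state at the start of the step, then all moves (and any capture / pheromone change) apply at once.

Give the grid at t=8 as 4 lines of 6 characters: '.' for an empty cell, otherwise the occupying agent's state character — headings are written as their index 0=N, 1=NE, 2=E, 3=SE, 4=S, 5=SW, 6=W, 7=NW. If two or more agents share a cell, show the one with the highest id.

t=1: a0@(1,2):SW a1@(3,1):W a2@(0,0):S a3@(3,2):S a4@(3,2):NE a5@(2,0):E a6@(1,0):E a7@(2,4):N a8@(3,0):E
t=2: a0@(2,1):SW a1@(3,2):E a2@(0,1):E a3@(0,2):S a4@(2,3):NE a5@(2,1):E a6@(1,1):E a7@(1,4):N a8@(3,1):E
t=3: a0@(2,2):E a1@(3,3):E a2@(0,2):E a3@(0,3):E a4@(1,4):NE a5@(2,2):E a6@(1,2):E a7@(0,4):N a8@(3,2):E
t=4: a0@(2,3):E a1@(3,4):E a2@(0,3):E a3@(0,4):E a4@(0,5):NE a5@(2,3):E a6@(1,3):E a7@(0,5):E a8@(3,3):E
t=5: a0@(2,4):E a1@(3,5):E a2@(0,4):E a3@(0,5):E a4@(0,0):E a5@(2,4):E a6@(1,4):E a7@(0,0):E a8@(3,4):E
t=6: a0@(2,5):E a1@(3,0):E a2@(0,5):E a3@(0,0):E a4@(0,1):E a5@(2,5):E a6@(1,5):E a7@(0,1):E a8@(3,5):E
t=7: a0@(2,0):E a1@(3,1):E a2@(0,0):E a3@(0,1):E a4@(0,2):E a5@(2,0):E a6@(1,0):E a7@(0,2):E a8@(3,0):E
t=8: a0@(2,1):E a1@(3,2):E a2@(0,1):E a3@(0,2):E a4@(0,3):E a5@(2,1):E a6@(1,1):E a7@(0,3):E a8@(3,1):E

.222..
.2....
.2....
.22...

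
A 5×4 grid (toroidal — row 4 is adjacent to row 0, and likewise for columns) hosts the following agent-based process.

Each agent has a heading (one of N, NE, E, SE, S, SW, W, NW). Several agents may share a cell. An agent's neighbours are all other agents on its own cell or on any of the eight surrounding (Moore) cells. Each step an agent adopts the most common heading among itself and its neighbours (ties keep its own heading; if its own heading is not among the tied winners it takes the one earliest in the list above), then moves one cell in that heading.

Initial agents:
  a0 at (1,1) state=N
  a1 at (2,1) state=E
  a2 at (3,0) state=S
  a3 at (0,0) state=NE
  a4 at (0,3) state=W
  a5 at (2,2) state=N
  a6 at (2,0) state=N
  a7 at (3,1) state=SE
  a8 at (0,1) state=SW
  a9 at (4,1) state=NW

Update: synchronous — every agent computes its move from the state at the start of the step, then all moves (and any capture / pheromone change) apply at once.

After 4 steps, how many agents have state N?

t=1: a0@(0,1):N a1@(1,1):N a2@(4,0):S a3@(4,1):NE a4@(0,2):W a5@(1,2):N a6@(1,0):N a7@(2,1):N a8@(1,0):SW a9@(3,0):NW
t=2: a0@(4,1):N a1@(0,1):N a2@(0,0):S a3@(3,2):NE a4@(4,2):N a5@(0,2):N a6@(0,0):N a7@(1,1):N a8@(0,0):N a9@(2,3):NW
t=3: a0@(3,1):N a1@(4,1):N a2@(4,0):N a3@(2,2):N a4@(3,2):N a5@(4,2):N a6@(4,0):N a7@(0,1):N a8@(4,0):N a9@(1,2):NW
t=4: a0@(2,1):N a1@(3,1):N a2@(3,0):N a3@(1,2):N a4@(2,2):N a5@(3,2):N a6@(3,0):N a7@(4,1):N a8@(3,0):N a9@(0,2):N

10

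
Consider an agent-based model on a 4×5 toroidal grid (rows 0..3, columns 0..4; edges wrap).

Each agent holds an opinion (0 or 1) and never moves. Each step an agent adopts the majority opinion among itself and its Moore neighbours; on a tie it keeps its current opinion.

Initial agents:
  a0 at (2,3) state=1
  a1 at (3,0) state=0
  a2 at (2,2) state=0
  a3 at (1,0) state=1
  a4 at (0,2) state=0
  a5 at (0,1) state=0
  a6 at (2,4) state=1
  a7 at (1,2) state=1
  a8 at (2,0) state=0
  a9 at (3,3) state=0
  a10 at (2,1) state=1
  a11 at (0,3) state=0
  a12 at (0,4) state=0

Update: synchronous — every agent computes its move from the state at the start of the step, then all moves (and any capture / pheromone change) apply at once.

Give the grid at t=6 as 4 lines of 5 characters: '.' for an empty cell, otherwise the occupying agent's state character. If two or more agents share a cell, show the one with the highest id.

.0000
1.0..
11111
0..0.

t=1: a0@(2,3):1 a1@(3,0):0 a2@(2,2):1 a3@(1,0):1 a4@(0,2):0 a5@(0,1):0 a6@(2,4):1 a7@(1,2):0 a8@(2,0):1 a9@(3,3):0 a10@(2,1):1 a11@(0,3):0 a12@(0,4):0
t=2: (unchanged — steady state)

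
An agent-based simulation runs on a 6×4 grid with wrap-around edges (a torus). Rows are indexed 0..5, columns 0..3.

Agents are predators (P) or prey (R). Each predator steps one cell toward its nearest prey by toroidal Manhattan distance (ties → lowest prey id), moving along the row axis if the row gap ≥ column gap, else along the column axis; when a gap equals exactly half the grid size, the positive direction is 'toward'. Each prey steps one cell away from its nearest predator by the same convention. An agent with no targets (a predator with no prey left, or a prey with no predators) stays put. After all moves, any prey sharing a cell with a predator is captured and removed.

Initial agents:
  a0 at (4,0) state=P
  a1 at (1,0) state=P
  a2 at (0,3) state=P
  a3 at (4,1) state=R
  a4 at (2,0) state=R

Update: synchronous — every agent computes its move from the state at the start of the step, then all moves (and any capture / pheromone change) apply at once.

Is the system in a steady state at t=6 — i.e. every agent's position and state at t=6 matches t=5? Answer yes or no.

no

t=1: a0@(4,1):P a1@(2,0):P a2@(1,3):P a3@(4,2):R a4@(3,0):R
t=2: a0@(4,2):P a1@(3,0):P a2@(2,3):P a3@(4,3):R a4@(4,0):R
t=3: a0@(4,3):P a1@(4,0):P a2@(3,3):P a4@(5,0):R
t=4: a0@(5,3):P a1@(5,0):P a2@(4,3):P a4@(0,0):R
t=5: a0@(0,3):P a1@(0,0):P a2@(5,3):P a4@(1,0):R
t=6: a0@(1,3):P a1@(1,0):P a2@(0,3):P a4@(2,0):R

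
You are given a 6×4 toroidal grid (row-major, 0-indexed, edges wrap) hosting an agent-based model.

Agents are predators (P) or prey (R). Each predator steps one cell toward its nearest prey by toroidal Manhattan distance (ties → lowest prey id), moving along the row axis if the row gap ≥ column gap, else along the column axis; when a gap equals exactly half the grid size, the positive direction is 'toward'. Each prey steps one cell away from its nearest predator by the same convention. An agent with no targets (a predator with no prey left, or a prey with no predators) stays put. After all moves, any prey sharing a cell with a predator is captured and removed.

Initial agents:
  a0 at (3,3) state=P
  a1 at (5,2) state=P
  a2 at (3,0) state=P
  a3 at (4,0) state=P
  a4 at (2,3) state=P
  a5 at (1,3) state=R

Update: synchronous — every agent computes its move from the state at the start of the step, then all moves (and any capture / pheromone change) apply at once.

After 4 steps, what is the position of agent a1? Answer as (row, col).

t=1: a0@(2,3):P a1@(0,2):P a2@(2,0):P a3@(5,0):P a4@(1,3):P a5@(0,3):R
t=2: a0@(1,3):P a1@(0,3):P a2@(1,0):P a3@(0,0):P a4@(0,3):P
t=3: (unchanged — steady state)

(0, 3)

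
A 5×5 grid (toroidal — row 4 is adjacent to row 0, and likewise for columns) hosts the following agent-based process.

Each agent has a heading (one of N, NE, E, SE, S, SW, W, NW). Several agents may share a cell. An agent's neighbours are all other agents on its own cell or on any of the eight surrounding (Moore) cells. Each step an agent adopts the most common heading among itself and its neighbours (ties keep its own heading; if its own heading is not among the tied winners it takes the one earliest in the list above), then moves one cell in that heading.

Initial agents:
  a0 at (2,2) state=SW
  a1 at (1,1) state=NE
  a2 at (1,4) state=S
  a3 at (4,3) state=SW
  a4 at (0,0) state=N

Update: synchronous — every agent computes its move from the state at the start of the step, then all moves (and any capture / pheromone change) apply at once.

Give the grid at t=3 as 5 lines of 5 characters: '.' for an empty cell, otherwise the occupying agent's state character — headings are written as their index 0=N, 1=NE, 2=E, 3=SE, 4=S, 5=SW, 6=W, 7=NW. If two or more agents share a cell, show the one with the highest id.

t=1: a0@(3,1):SW a1@(0,2):NE a2@(2,4):S a3@(0,2):SW a4@(4,0):N
t=2: a0@(4,0):SW a1@(4,3):NE a2@(3,4):S a3@(1,1):SW a4@(3,0):N
t=3: a0@(0,4):SW a1@(3,4):NE a2@(4,4):S a3@(2,0):SW a4@(2,0):N

....5
.....
0....
....1
....4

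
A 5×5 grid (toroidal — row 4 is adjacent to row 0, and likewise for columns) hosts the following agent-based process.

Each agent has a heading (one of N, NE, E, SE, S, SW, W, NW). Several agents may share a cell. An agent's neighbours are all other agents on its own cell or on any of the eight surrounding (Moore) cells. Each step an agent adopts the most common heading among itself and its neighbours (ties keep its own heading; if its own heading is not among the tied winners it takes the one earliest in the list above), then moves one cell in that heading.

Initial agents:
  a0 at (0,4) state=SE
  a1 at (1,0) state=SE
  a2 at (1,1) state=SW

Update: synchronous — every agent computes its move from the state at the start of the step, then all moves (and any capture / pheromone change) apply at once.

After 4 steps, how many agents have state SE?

3

t=1: a0@(1,0):SE a1@(2,1):SE a2@(2,0):SW
t=2: a0@(2,1):SE a1@(3,2):SE a2@(3,1):SE
t=3: a0@(3,2):SE a1@(4,3):SE a2@(4,2):SE
t=4: a0@(4,3):SE a1@(0,4):SE a2@(0,3):SE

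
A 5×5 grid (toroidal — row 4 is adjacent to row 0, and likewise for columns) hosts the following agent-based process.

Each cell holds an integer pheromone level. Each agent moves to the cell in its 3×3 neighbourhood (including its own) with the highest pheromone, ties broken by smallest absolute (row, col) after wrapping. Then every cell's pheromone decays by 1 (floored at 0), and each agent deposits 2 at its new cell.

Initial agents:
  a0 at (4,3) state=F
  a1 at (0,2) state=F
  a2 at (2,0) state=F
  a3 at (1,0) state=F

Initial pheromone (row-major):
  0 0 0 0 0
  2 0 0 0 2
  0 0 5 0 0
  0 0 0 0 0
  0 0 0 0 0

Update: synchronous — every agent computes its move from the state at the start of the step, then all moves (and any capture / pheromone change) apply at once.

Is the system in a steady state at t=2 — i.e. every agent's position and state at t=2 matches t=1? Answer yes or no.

no

t=1: a0@(0,2) a1@(0,1) a2@(1,0) a3@(1,0) | pheromone: 0 2 2 0 0 / 5 0 0 0 1 / 0 0 4 0 0 / 0 0 0 0 0 / 0 0 0 0 0
t=2: a0@(0,1) a1@(1,0) a2@(1,0) a3@(1,0) | pheromone: 0 3 1 0 0 / 10 0 0 0 0 / 0 0 3 0 0 / 0 0 0 0 0 / 0 0 0 0 0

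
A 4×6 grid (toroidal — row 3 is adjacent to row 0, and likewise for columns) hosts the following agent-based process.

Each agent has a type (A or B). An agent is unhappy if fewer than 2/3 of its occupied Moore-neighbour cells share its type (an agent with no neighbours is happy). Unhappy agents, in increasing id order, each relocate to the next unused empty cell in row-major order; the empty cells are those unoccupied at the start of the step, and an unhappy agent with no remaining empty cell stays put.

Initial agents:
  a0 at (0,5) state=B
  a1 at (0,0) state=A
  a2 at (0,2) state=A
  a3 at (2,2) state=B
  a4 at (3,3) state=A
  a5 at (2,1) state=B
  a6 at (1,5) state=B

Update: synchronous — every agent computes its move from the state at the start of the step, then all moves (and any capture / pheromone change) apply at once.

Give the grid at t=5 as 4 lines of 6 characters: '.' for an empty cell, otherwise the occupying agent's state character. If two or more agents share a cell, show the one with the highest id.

t=1: a0@(0,1):B a1@(0,3):A a2@(0,2):A a3@(0,4):B a4@(1,0):A a5@(2,1):B a6@(1,1):B
t=2: a0@(0,0):B a1@(0,5):A a2@(1,2):A a3@(1,3):B a4@(1,4):A a5@(1,5):B a6@(2,0):B
t=3: a0@(0,1):B a1@(0,2):A a2@(0,3):A a3@(0,4):B a4@(1,0):A a5@(1,1):B a6@(2,0):B
t=4: a0@(0,0):B a1@(0,5):A a2@(1,2):A a3@(1,3):B a4@(1,4):A a5@(1,5):B a6@(2,1):B
t=5: a0@(0,1):B a1@(0,2):A a2@(0,3):A a3@(0,4):B a4@(1,0):A a5@(1,1):B a6@(2,0):B

.BAAB.
AB....
B.....
......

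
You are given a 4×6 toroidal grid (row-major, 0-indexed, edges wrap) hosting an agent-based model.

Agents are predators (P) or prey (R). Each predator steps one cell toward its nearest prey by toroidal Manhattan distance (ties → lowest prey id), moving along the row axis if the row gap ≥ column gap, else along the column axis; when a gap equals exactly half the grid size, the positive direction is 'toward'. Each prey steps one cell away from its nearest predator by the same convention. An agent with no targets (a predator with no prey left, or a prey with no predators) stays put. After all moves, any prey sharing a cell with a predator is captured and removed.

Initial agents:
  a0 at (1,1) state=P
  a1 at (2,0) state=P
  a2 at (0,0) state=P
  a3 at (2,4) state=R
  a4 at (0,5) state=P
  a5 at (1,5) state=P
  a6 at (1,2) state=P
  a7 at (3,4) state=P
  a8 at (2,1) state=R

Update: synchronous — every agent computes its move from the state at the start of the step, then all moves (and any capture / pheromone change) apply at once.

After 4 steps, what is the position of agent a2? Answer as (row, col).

(1, 3)

t=1: a0@(2,1):P a1@(2,1):P a2@(1,0):P a3@(1,4):R a4@(1,5):P a5@(2,5):P a6@(2,2):P a7@(2,4):P a8@(3,1):R
t=2: a0@(3,1):P a1@(3,1):P a2@(1,5):P a3@(1,3):R a4@(1,4):P a5@(1,5):P a6@(3,2):P a7@(1,4):P a8@(0,1):R
t=3: a0@(0,1):P a1@(0,1):P a2@(1,4):P a3@(1,2):R a4@(1,3):P a5@(1,4):P a6@(0,2):P a7@(1,3):P a8@(1,1):R
t=4: a0@(1,1):P a1@(1,1):P a2@(1,3):P a4@(1,2):P a5@(1,3):P a6@(1,2):P a7@(1,2):P a8@(2,1):R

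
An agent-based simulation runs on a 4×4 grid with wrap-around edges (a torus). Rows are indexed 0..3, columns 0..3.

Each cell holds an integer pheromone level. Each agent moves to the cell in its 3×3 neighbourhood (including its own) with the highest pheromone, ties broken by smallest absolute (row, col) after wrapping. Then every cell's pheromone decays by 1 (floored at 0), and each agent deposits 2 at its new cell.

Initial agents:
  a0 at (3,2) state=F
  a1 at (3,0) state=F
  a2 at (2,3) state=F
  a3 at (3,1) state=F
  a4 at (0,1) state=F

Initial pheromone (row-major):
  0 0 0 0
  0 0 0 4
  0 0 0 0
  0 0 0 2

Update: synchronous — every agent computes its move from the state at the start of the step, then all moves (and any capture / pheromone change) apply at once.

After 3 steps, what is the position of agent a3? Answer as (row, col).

t=1: a0@(3,3) a1@(3,3) a2@(1,3) a3@(0,0) a4@(0,0) | pheromone: 4 0 0 0 / 0 0 0 5 / 0 0 0 0 / 0 0 0 5
t=2: a0@(3,3) a1@(3,3) a2@(1,3) a3@(1,3) a4@(1,3) | pheromone: 3 0 0 0 / 0 0 0 10 / 0 0 0 0 / 0 0 0 8
t=3: a0@(3,3) a1@(3,3) a2@(1,3) a3@(1,3) a4@(1,3) | pheromone: 2 0 0 0 / 0 0 0 15 / 0 0 0 0 / 0 0 0 11

(1, 3)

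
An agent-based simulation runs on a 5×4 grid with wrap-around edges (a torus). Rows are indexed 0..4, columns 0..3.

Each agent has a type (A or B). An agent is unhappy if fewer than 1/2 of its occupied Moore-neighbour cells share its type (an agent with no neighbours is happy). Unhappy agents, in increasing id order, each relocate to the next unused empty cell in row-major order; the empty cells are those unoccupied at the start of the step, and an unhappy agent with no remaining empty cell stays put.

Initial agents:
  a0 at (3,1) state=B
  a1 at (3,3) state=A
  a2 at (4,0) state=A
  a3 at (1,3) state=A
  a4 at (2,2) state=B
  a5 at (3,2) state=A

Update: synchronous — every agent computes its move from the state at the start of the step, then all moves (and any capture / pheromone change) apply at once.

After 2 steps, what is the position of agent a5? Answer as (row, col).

t=1: a0@(0,0):B a1@(3,3):A a2@(4,0):A a3@(0,1):A a4@(0,2):B a5@(0,3):A
t=2: a0@(1,0):B a1@(3,3):A a2@(4,0):A a3@(1,1):A a4@(1,2):B a5@(1,3):A

(1, 3)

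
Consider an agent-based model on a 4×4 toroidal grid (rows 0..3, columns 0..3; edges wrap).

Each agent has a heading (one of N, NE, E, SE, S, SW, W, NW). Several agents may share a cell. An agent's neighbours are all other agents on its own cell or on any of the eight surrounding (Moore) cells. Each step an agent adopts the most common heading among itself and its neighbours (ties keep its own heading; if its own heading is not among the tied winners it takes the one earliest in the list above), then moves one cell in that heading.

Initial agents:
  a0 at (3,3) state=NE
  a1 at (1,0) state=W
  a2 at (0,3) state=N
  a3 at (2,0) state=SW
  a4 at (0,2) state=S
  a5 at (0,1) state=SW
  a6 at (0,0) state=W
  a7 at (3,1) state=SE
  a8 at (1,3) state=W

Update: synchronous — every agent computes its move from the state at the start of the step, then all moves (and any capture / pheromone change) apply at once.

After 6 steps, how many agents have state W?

9

t=1: a0@(2,0):NE a1@(1,3):W a2@(0,2):W a3@(2,3):W a4@(1,2):S a5@(0,0):W a6@(0,3):W a7@(0,0):SW a8@(1,2):W
t=2: a0@(2,3):W a1@(1,2):W a2@(0,1):W a3@(2,2):W a4@(1,1):W a5@(0,3):W a6@(0,2):W a7@(0,3):W a8@(1,1):W
t=3: a0@(2,2):W a1@(1,1):W a2@(0,0):W a3@(2,1):W a4@(1,0):W a5@(0,2):W a6@(0,1):W a7@(0,2):W a8@(1,0):W
t=4: a0@(2,1):W a1@(1,0):W a2@(0,3):W a3@(2,0):W a4@(1,3):W a5@(0,1):W a6@(0,0):W a7@(0,1):W a8@(1,3):W
t=5: a0@(2,0):W a1@(1,3):W a2@(0,2):W a3@(2,3):W a4@(1,2):W a5@(0,0):W a6@(0,3):W a7@(0,0):W a8@(1,2):W
t=6: a0@(2,3):W a1@(1,2):W a2@(0,1):W a3@(2,2):W a4@(1,1):W a5@(0,3):W a6@(0,2):W a7@(0,3):W a8@(1,1):W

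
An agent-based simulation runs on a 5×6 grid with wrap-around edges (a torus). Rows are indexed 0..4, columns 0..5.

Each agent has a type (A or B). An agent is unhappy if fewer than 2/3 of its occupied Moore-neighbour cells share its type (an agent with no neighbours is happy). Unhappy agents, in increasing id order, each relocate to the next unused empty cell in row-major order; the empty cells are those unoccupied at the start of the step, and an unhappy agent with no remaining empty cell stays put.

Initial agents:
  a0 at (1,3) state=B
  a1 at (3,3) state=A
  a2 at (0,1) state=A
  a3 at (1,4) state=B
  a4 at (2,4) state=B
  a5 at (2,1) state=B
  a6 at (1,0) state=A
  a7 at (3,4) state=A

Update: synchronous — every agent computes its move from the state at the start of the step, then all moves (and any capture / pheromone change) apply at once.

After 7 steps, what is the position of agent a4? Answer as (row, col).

(0, 2)

t=1: a0@(1,3):B a1@(0,0):A a2@(0,1):A a3@(1,4):B a4@(0,2):B a5@(0,3):B a6@(0,4):A a7@(0,5):A
t=2: a0@(1,3):B a1@(0,0):A a2@(1,0):A a3@(1,1):B a4@(0,2):B a5@(0,3):B a6@(1,2):A a7@(0,5):A
t=3: a0@(1,3):B a1@(0,0):A a2@(1,0):A a3@(0,1):B a4@(0,2):B a5@(0,3):B a6@(0,4):A a7@(0,5):A
t=4: a0@(1,3):B a1@(0,0):A a2@(1,0):A a3@(1,1):B a4@(0,2):B a5@(0,3):B a6@(1,2):A a7@(0,5):A
t=5: a0@(1,3):B a1@(0,0):A a2@(1,0):A a3@(0,1):B a4@(0,2):B a5@(0,3):B a6@(0,4):A a7@(0,5):A
t=6: a0@(1,3):B a1@(0,0):A a2@(1,0):A a3@(1,1):B a4@(0,2):B a5@(0,3):B a6@(1,2):A a7@(0,5):A
t=7: a0@(1,3):B a1@(0,0):A a2@(1,0):A a3@(0,1):B a4@(0,2):B a5@(0,3):B a6@(0,4):A a7@(0,5):A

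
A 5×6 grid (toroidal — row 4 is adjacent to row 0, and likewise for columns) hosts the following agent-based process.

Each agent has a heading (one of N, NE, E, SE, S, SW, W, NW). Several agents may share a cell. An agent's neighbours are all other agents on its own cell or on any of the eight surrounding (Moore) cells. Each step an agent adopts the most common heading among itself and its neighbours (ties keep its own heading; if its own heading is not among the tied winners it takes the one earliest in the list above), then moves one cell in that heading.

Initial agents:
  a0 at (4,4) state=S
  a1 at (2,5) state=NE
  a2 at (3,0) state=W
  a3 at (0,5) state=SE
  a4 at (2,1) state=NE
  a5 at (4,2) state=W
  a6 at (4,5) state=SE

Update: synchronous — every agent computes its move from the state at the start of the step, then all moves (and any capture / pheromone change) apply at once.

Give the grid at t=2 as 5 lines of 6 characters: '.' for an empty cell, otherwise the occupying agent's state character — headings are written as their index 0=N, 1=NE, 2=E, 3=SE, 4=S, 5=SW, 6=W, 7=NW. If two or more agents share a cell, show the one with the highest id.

...1..
331...
.3....
......
6.....

t=1: a0@(0,5):SE a1@(1,0):NE a2@(2,1):NE a3@(1,0):SE a4@(1,2):NE a5@(4,1):W a6@(0,0):SE
t=2: a0@(1,0):SE a1@(2,1):SE a2@(1,2):NE a3@(2,1):SE a4@(0,3):NE a5@(4,0):W a6@(1,1):SE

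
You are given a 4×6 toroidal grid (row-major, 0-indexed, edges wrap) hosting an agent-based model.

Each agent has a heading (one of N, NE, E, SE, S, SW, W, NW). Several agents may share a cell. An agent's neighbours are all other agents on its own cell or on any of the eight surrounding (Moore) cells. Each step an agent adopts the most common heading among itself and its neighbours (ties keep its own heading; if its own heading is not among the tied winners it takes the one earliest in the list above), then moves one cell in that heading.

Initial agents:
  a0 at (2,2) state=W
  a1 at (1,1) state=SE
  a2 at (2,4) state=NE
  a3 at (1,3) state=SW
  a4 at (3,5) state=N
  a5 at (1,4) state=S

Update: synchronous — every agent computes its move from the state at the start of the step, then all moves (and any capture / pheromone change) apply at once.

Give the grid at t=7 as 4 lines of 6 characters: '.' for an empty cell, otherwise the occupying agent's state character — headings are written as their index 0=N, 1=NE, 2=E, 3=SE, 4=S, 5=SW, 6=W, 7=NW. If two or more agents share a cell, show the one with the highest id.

t=1: a0@(2,1):W a1@(2,2):SE a2@(1,5):NE a3@(2,2):SW a4@(2,5):N a5@(2,4):S
t=2: a0@(2,0):W a1@(3,3):SE a2@(0,0):NE a3@(3,1):SW a4@(1,5):N a5@(3,4):S
t=3: a0@(2,5):W a1@(0,4):SE a2@(3,1):NE a3@(0,0):SW a4@(0,5):N a5@(0,4):S
t=4: a0@(2,4):W a1@(1,5):SE a2@(2,2):NE a3@(1,5):SW a4@(3,5):N a5@(1,4):S
t=5: a0@(2,3):W a1@(2,0):SE a2@(1,3):NE a3@(2,4):SW a4@(2,5):N a5@(2,4):S
t=6: a0@(2,2):W a1@(3,1):SE a2@(0,4):NE a3@(3,3):SW a4@(1,5):N a5@(3,4):S
t=7: a0@(2,1):W a1@(0,2):SE a2@(3,5):NE a3@(0,2):SW a4@(0,5):N a5@(0,4):S

..5.40
......
.6....
.....1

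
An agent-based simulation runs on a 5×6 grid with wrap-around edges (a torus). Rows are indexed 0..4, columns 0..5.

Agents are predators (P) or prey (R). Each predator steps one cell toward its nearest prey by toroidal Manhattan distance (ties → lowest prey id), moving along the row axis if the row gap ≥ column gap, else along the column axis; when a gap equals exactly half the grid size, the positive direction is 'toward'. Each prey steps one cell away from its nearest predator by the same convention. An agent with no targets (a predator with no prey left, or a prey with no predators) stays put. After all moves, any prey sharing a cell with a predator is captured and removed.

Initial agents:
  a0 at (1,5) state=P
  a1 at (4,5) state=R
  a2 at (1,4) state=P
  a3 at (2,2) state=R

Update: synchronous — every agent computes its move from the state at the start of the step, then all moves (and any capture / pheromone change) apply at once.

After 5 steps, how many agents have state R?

2

t=1: a0@(0,5):P a1@(3,5):R a2@(0,4):P a3@(2,1):R
t=2: a0@(4,5):P a1@(2,5):R a2@(4,4):P a3@(3,1):R
t=3: a0@(3,5):P a1@(1,5):R a2@(3,4):P a3@(3,2):R
t=4: a0@(2,5):P a1@(0,5):R a2@(3,3):P a3@(3,1):R
t=5: a0@(1,5):P a1@(4,5):R a2@(3,2):P a3@(3,0):R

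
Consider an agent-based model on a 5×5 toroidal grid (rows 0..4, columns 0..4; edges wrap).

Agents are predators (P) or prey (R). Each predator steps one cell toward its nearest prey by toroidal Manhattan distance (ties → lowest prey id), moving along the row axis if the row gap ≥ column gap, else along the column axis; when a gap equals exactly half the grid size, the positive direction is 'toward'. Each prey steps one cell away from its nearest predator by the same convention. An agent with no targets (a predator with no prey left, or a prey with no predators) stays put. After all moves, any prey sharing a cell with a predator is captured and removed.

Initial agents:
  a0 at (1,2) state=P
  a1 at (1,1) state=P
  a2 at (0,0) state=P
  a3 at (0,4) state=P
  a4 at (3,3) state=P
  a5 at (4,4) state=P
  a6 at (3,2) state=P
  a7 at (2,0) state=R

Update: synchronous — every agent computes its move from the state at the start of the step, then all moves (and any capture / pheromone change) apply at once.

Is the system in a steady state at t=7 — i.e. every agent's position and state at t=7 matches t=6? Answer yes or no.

t=1: a0@(1,1):P a1@(2,1):P a2@(1,0):P a3@(1,4):P a4@(3,4):P a5@(3,4):P a6@(3,1):P a7@(3,0):R
t=2: a0@(2,1):P a1@(3,1):P a2@(2,0):P a3@(2,4):P a4@(3,0):P a5@(3,0):P a6@(3,0):P
t=3: (unchanged — steady state)

yes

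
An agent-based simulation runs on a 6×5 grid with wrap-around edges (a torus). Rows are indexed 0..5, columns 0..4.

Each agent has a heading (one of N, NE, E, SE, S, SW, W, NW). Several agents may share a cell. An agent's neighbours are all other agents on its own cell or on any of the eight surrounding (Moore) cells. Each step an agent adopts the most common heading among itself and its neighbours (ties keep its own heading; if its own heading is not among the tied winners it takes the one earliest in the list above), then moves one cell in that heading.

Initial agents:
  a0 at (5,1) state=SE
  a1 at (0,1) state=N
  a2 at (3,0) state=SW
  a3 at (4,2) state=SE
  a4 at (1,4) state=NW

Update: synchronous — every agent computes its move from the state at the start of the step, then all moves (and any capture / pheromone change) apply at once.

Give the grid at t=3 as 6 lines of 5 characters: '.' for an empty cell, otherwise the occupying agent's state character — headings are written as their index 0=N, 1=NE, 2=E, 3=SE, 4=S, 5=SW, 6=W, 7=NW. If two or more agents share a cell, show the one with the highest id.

..5..
3....
3...3
.0...
.....
.....

t=1: a0@(0,2):SE a1@(5,1):N a2@(4,4):SW a3@(5,3):SE a4@(0,3):NW
t=2: a0@(1,3):SE a1@(4,1):N a2@(5,3):SW a3@(0,4):SE a4@(1,4):SE
t=3: a0@(2,4):SE a1@(3,1):N a2@(0,2):SW a3@(1,0):SE a4@(2,0):SE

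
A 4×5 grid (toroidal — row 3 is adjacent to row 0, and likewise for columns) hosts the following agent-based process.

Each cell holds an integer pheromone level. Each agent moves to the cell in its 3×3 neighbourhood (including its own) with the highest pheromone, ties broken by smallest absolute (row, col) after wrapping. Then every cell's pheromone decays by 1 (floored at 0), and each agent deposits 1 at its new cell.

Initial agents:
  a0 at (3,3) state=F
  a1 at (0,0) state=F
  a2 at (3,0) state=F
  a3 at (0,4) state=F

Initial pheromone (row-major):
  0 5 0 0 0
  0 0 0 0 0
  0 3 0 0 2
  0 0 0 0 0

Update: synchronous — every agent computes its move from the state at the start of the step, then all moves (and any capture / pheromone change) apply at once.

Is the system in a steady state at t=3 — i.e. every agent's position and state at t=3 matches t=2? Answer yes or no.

yes

t=1: a0@(2,4) a1@(0,1) a2@(0,1) a3@(0,0) | pheromone: 1 6 0 0 0 / 0 0 0 0 0 / 0 2 0 0 2 / 0 0 0 0 0
t=2: a0@(2,4) a1@(0,1) a2@(0,1) a3@(0,1) | pheromone: 0 8 0 0 0 / 0 0 0 0 0 / 0 1 0 0 2 / 0 0 0 0 0
t=3: a0@(2,4) a1@(0,1) a2@(0,1) a3@(0,1) | pheromone: 0 10 0 0 0 / 0 0 0 0 0 / 0 0 0 0 2 / 0 0 0 0 0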